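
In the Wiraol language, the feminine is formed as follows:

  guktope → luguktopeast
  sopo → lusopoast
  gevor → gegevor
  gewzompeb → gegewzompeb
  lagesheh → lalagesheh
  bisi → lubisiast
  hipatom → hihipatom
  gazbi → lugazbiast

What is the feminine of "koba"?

lukobaast

"koba" ends in a vowel. The stems ending in a vowel (guktope → luguktopeast, sopo → lusopoast, bisi → lubisiast) add lu- … -ast around the stem.
The other pattern: stems ending in a consonant repeat the first consonant+vowel as a prefix.
So koba → lukobaast.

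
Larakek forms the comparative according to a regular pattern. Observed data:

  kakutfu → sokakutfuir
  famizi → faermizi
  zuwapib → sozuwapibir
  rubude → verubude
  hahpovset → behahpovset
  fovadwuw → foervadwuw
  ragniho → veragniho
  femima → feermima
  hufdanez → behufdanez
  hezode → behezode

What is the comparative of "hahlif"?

behahlif

rubude and hezode both end in -e yet inflect differently (verubude, behezode), so the final letter is not what conditions the rule; the first letter is.
"hahlif" begins with h-. The stems beginning with h- (hufdanez → behufdanez, hezode → behezode, hahpovset → behahpovset) add the prefix be-.
So hahlif → behahlif.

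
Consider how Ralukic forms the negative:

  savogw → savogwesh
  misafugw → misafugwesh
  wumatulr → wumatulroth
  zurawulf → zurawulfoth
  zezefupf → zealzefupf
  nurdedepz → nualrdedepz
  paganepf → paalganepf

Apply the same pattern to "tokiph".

zurawulf and zezefupf both end in -f yet inflect differently (zurawulfoth, zealzefupf), so the final letter is not what conditions the rule; the second-to-last letter is.
"tokiph" has second-to-last letter 'p'. The stems whose second-to-last letter is 'p' (zezefupf → zealzefupf, nurdedepz → nualrdedepz, paganepf → paalganepf) insert -al- after the first vowel.
So tokiph → toalkiph.

toalkiph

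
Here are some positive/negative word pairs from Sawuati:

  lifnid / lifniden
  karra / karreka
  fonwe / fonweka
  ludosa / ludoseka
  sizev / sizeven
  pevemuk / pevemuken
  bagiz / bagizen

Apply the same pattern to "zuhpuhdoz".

fonwe and sizev both have last vowel 'e' yet inflect differently (fonweka, sizeven), so the last vowel is not what conditions the rule; whether the stem ends in a vowel or a consonant is.
"zuhpuhdoz" ends in a consonant. The stems ending in a consonant (pevemuk → pevemuken, bagiz → bagizen, sizev → sizeven) add -en.
The other pattern: stems ending in a vowel drop the final letter and add -eka.
So zuhpuhdoz → zuhpuhdozen.

zuhpuhdozen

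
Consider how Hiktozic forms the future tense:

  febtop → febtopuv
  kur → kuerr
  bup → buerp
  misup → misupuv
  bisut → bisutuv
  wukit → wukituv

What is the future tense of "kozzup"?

kozzupuv

bup and misup both end in -p yet inflect differently (buerp, misupuv), so the final letter is not what conditions the rule; the number of vowels is.
"kozzup" has 2 vowels. The stems with 2 vowels (wukit → wukituv, misup → misupuv, bisut → bisutuv) add -uv.
The other pattern: stems with 1 vowel insert -er- after the first vowel.
So kozzup → kozzupuv.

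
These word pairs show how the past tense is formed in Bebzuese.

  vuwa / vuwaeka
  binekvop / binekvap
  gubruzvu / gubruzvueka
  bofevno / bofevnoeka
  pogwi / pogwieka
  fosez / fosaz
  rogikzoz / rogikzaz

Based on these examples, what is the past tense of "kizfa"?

kizfaeka

rogikzoz and bofevno both have last vowel 'o' yet inflect differently (rogikzaz, bofevnoeka), so the last vowel is not what conditions the rule; whether the stem ends in a vowel or a consonant is.
"kizfa" ends in a vowel. The stems ending in a vowel (gubruzvu → gubruzvueka, pogwi → pogwieka, vuwa → vuwaeka) add -eka.
The other pattern: stems ending in a consonant change the last vowel to 'a'.
So kizfa → kizfaeka.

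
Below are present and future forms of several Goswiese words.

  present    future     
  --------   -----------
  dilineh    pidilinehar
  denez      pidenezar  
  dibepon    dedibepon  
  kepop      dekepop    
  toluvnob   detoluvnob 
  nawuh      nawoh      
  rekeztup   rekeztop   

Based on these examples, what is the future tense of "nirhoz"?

denirhoz

dilineh and nawuh both end in -h yet inflect differently (pidilinehar, nawoh), so the final letter is not what conditions the rule; the last vowel is.
"nirhoz" has last vowel 'o'. The stems whose last vowel is 'o' (dibepon → dedibepon, kepop → dekepop, toluvnob → detoluvnob) add the prefix de-.
The other patterns: stems whose last vowel is 'e' add pi- … -ar around the stem; stems whose last vowel is 'u' change the last vowel to 'o'.
So nirhoz → denirhoz.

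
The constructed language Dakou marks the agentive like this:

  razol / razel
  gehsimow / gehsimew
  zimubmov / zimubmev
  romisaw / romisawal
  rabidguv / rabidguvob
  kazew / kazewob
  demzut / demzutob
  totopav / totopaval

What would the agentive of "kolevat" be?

gehsimow and romisaw both end in -w yet inflect differently (gehsimew, romisawal), so the final letter is not what conditions the rule; the last vowel is.
"kolevat" has last vowel 'a'. The stems whose last vowel is 'a' (romisaw → romisawal, totopav → totopaval) add -al.
So kolevat → kolevatal.

kolevatal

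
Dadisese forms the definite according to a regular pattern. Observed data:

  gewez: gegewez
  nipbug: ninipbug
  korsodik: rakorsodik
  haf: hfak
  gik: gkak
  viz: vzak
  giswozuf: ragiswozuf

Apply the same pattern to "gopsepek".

ragopsepek

viz and gewez both end in -z yet inflect differently (vzak, gegewez), so the final letter is not what conditions the rule; the number of vowels is.
"gopsepek" has 3 vowels. The stems with 3 vowels (korsodik → rakorsodik, giswozuf → ragiswozuf) add the prefix ra-.
So gopsepek → ragopsepek.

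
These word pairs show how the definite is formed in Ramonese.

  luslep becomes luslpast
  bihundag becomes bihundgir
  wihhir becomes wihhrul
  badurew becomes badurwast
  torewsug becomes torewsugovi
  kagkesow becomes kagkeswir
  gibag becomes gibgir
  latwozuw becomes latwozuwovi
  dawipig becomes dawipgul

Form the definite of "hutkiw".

hutkwul

badurew and latwozuw both end in -w yet inflect differently (badurwast, latwozuwovi), so the final letter is not what conditions the rule; the last vowel is.
"hutkiw" has last vowel 'i'. The stems whose last vowel is 'i' (dawipig → dawipgul, wihhir → wihhrul) delete the last vowel and add -ul.
The other patterns: stems whose last vowel is 'e' delete the last vowel and add -ast; stems whose last vowel is 'u' add -ovi; stems whose last vowel is 'a' or 'o' delete the last vowel and add -ir.
So hutkiw → hutkwul.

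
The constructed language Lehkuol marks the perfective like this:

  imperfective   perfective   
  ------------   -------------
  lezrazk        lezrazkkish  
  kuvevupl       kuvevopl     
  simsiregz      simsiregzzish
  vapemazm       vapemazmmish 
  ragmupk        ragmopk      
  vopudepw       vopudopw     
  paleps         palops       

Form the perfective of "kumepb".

"kumepb" has second-to-last letter 'p'. The stems whose second-to-last letter is 'p' (paleps → palops, kuvevupl → kuvevopl, ragmupk → ragmopk) change the last vowel to 'o'.
The other pattern: stems whose second-to-last letter is 'g' or 'z' double the final consonant and add -ish.
So kumepb → kumopb.

kumopb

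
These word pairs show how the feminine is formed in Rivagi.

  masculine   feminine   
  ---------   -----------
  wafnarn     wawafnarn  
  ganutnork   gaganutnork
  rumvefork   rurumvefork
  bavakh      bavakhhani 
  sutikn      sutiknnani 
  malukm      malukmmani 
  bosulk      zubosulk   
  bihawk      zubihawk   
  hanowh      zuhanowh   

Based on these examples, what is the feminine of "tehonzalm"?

zutehonzalm

"tehonzalm" has second-to-last letter 'l'. The one such stem in the data (bosulk → zubosulk) adds the prefix zu-, so the same rule applies.
So tehonzalm → zutehonzalm.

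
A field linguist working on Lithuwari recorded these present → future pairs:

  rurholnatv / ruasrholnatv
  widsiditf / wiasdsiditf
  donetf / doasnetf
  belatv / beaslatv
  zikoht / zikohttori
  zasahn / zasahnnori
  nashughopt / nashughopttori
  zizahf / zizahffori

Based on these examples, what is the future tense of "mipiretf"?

"mipiretf" has second-to-last letter 't'. The stems whose second-to-last letter is 't' (rurholnatv → ruasrholnatv, widsiditf → wiasdsiditf, donetf → doasnetf) insert -as- after the first vowel.
So mipiretf → miaspiretf.

miaspiretf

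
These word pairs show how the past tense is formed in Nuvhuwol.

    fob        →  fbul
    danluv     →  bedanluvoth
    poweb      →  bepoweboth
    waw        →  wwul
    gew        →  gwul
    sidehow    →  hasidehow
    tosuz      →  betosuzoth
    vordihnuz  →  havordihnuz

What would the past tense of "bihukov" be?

fob and poweb both end in -b yet inflect differently (fbul, bepoweboth), so the final letter is not what conditions the rule; the number of vowels is.
"bihukov" has 3 vowels. The stems with 3 vowels (vordihnuz → havordihnuz, sidehow → hasidehow) add the prefix ha-.
The other patterns: stems with 1 vowel delete the last vowel and add -ul; stems with 2 vowels add be- … -oth around the stem.
So bihukov → habihukov.

habihukov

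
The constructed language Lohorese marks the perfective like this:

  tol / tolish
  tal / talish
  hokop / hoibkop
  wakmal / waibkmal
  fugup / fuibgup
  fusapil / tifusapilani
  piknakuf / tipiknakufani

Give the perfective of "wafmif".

waibfmif

tol and wakmal both end in -l yet inflect differently (tolish, waibkmal), so the final letter is not what conditions the rule; the number of vowels is.
"wafmif" has 2 vowels. The stems with 2 vowels (hokop → hoibkop, wakmal → waibkmal, fugup → fuibgup) insert -ib- after the first vowel.
So wafmif → waibfmif.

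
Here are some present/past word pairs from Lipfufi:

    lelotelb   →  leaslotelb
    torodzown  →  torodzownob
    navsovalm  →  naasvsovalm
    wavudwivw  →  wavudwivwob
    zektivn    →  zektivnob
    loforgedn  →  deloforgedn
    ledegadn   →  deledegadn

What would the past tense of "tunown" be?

tunownob

zektivn and loforgedn both end in -n yet inflect differently (zektivnob, deloforgedn), so the final letter is not what conditions the rule; the second-to-last letter is.
"tunown" has second-to-last letter 'w'. The one such stem in the data (torodzown → torodzownob) adds -ob, so the same rule applies.
The other patterns: stems whose second-to-last letter is 'd' add the prefix de-; stems whose second-to-last letter is 'l' insert -as- after the first vowel.
So tunown → tunownob.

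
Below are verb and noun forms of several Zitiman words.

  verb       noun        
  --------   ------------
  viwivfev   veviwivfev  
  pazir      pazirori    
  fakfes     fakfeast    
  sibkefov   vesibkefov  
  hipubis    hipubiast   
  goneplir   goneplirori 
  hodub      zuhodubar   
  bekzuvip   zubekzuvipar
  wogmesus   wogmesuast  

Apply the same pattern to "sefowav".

"sefowav" ends in -v. The stems ending in -v (viwivfev → veviwivfev, sibkefov → vesibkefov) add the prefix ve-.
So sefowav → vesefowav.

vesefowav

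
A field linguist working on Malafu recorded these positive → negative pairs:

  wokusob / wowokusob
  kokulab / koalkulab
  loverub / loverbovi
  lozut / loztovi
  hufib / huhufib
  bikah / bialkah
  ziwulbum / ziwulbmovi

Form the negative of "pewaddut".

loverub and hufib both end in -b yet inflect differently (loverbovi, huhufib), so the final letter is not what conditions the rule; the last vowel is.
"pewaddut" has last vowel 'u'. The stems whose last vowel is 'u' (lozut → loztovi, loverub → loverbovi, ziwulbum → ziwulbmovi) delete the last vowel and add -ovi.
The other patterns: stems whose last vowel is 'i' or 'o' repeat the first consonant+vowel as a prefix; stems whose last vowel is 'a' insert -al- after the first vowel.
So pewaddut → pewaddtovi.

pewaddtovi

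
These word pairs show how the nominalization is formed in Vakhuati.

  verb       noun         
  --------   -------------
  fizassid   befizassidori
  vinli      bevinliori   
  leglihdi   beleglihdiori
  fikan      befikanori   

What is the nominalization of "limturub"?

Every pair shown (fizassid → befizassidori, vinli → bevinliori, leglihdi → beleglihdiori, …) follows the same rule: add be- … -ori around the stem.
So limturub → belimturubori.

belimturubori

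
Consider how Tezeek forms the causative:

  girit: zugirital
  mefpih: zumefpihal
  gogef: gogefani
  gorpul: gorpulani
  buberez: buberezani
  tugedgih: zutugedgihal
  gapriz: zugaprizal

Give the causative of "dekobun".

"dekobun" has last vowel 'u'. The one such stem in the data (gorpul → gorpulani) adds -ani, so the same rule applies.
The other pattern: stems whose last vowel is 'i' add zu- … -al around the stem.
So dekobun → dekobunani.

dekobunani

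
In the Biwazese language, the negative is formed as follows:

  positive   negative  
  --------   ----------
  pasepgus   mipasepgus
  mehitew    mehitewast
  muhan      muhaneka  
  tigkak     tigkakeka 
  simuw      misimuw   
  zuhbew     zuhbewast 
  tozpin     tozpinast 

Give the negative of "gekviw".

simuw and mehitew both end in -w yet inflect differently (misimuw, mehitewast), so the final letter is not what conditions the rule; the last vowel is.
"gekviw" has last vowel 'i'. The one such stem in the data (tozpin → tozpinast) adds -ast, so the same rule applies.
The other patterns: stems whose last vowel is 'a' add -eka; stems whose last vowel is 'u' add the prefix mi-.
So gekviw → gekviwast.

gekviwast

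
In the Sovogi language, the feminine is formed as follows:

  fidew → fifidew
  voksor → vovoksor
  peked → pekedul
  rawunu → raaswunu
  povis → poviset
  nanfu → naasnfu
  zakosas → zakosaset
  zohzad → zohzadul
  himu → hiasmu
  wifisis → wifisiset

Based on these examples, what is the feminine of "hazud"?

hazudul

zakosas and zohzad both have last vowel 'a' yet inflect differently (zakosaset, zohzadul), so the last vowel is not what conditions the rule; the final letter is.
"hazud" ends in -d. The stems ending in -d (peked → pekedul, zohzad → zohzadul) add -ul.
The other patterns: stems ending in -s add -et; stems ending in -u insert -as- after the first vowel; stems ending in -r or -w repeat the first consonant+vowel as a prefix.
So hazud → hazudul.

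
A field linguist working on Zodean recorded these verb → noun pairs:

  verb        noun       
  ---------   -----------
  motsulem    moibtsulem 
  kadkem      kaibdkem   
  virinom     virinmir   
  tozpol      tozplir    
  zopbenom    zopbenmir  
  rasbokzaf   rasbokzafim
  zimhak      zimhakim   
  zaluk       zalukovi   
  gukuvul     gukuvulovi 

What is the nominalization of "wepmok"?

wepmkir

motsulem and virinom both end in -m yet inflect differently (moibtsulem, virinmir), so the final letter is not what conditions the rule; the last vowel is.
"wepmok" has last vowel 'o'. The stems whose last vowel is 'o' (virinom → virinmir, tozpol → tozplir, zopbenom → zopbenmir) delete the last vowel and add -ir.
So wepmok → wepmkir.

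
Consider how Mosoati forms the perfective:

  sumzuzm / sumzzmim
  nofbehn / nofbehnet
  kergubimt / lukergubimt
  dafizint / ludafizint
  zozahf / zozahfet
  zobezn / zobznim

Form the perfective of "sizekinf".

lusizekinf

"sizekinf" has second-to-last letter 'n'. The one such stem in the data (dafizint → ludafizint) adds the prefix lu-, so the same rule applies.
So sizekinf → lusizekinf.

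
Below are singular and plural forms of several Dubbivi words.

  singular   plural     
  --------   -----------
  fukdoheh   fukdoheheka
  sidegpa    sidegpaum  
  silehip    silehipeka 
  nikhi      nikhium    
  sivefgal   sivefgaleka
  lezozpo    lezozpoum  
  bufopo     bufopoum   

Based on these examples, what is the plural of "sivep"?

"sivep" ends in a consonant. The stems ending in a consonant (sivefgal → sivefgaleka, silehip → silehipeka, fukdoheh → fukdoheheka) add -eka.
So sivep → sivepeka.

sivepeka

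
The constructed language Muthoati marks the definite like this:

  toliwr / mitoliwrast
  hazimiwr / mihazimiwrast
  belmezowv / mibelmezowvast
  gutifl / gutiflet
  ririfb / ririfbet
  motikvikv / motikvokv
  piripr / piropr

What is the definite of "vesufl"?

belmezowv and motikvikv both end in -v yet inflect differently (mibelmezowvast, motikvokv), so the final letter is not what conditions the rule; the second-to-last letter is.
"vesufl" has second-to-last letter 'f'. The stems whose second-to-last letter is 'f' (gutifl → gutiflet, ririfb → ririfbet) add -et.
The other patterns: stems whose second-to-last letter is 'w' add mi- … -ast around the stem; stems whose second-to-last letter is 'k' or 'p' change the last vowel to 'o'.
So vesufl → vesuflet.

vesuflet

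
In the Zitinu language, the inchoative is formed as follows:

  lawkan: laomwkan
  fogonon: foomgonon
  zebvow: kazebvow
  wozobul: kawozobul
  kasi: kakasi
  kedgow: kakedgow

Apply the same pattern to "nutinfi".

"nutinfi" ends in -i. The one such stem in the data (kasi → kakasi) adds the prefix ka-, so the same rule applies.
So nutinfi → kanutinfi.

kanutinfi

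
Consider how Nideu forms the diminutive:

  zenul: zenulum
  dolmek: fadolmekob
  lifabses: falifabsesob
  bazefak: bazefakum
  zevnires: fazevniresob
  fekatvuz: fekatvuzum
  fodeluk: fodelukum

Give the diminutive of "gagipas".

gagipasum

dolmek and fodeluk both end in -k yet inflect differently (fadolmekob, fodelukum), so the final letter is not what conditions the rule; the last vowel is.
"gagipas" has last vowel 'a'. The one such stem in the data (bazefak → bazefakum) adds -um, so the same rule applies.
The other pattern: stems whose last vowel is 'e' add fa- … -ob around the stem.
So gagipas → gagipasum.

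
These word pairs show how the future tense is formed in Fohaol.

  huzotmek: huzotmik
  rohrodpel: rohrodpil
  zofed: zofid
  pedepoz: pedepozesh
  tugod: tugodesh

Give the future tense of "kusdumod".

kusdumodesh

zofed and tugod both end in -d yet inflect differently (zofid, tugodesh), so the final letter is not what conditions the rule; the last vowel is.
"kusdumod" has last vowel 'o'. The stems whose last vowel is 'o' (tugod → tugodesh, pedepoz → pedepozesh) add -esh.
So kusdumod → kusdumodesh.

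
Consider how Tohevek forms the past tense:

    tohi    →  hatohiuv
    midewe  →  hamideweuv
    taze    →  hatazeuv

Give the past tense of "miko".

hamikouv

Every pair shown (tohi → hatohiuv, midewe → hamideweuv, taze → hatazeuv) follows the same rule: add ha- … -uv around the stem.
So miko → hamikouv.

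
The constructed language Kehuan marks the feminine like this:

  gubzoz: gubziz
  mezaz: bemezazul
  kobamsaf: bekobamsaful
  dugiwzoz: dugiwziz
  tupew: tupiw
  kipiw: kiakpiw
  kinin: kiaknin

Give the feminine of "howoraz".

mezaz and dugiwzoz both end in -z yet inflect differently (bemezazul, dugiwziz), so the final letter is not what conditions the rule; the last vowel is.
"howoraz" has last vowel 'a'. The stems whose last vowel is 'a' (kobamsaf → bekobamsaful, mezaz → bemezazul) add be- … -ul around the stem.
So howoraz → behoworazul.

behoworazul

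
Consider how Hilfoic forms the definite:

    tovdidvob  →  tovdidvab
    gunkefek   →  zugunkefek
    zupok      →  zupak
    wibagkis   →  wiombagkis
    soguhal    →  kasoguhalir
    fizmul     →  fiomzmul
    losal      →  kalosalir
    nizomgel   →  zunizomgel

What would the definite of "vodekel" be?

zuvodekel

soguhal and nizomgel both end in -l yet inflect differently (kasoguhalir, zunizomgel), so the final letter is not what conditions the rule; the last vowel is.
"vodekel" has last vowel 'e'. The stems whose last vowel is 'e' (nizomgel → zunizomgel, gunkefek → zugunkefek) add the prefix zu-.
The other patterns: stems whose last vowel is 'a' add ka- … -ir around the stem; stems whose last vowel is 'o' change the last vowel to 'a'; stems whose last vowel is 'i' or 'u' insert -om- after the first vowel.
So vodekel → zuvodekel.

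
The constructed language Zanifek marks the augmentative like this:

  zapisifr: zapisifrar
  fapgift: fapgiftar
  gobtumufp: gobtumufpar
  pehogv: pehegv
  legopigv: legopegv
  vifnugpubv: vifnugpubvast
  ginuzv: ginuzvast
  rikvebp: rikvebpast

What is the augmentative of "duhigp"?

duhegp

pehogv and vifnugpubv both end in -v yet inflect differently (pehegv, vifnugpubvast), so the final letter is not what conditions the rule; the second-to-last letter is.
"duhigp" has second-to-last letter 'g'. The stems whose second-to-last letter is 'g' (pehogv → pehegv, legopigv → legopegv) change the last vowel to 'e'.
So duhigp → duhegp.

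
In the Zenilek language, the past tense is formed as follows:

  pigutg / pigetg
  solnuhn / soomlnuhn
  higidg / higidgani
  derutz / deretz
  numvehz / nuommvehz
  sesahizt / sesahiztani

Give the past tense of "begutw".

derutz and numvehz both end in -z yet inflect differently (deretz, nuommvehz), so the final letter is not what conditions the rule; the second-to-last letter is.
"begutw" has second-to-last letter 't'. The stems whose second-to-last letter is 't' (pigutg → pigetg, derutz → deretz) change the last vowel to 'e'.
So begutw → begetw.

begetw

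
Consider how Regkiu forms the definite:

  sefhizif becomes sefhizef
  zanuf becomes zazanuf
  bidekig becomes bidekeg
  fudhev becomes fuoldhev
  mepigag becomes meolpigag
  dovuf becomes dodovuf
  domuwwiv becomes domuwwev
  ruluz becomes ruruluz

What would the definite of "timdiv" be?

dovuf and sefhizif both end in -f yet inflect differently (dodovuf, sefhizef), so the final letter is not what conditions the rule; the last vowel is.
"timdiv" has last vowel 'i'. The stems whose last vowel is 'i' (domuwwiv → domuwwev, sefhizif → sefhizef, bidekig → bidekeg) change the last vowel to 'e'.
So timdiv → timdev.

timdev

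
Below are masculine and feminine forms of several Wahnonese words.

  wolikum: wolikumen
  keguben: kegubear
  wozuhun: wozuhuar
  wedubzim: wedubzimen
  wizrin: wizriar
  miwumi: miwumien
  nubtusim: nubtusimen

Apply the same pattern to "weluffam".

weluffamen

wozuhun and wolikum both have last vowel 'u' yet inflect differently (wozuhuar, wolikumen), so the last vowel is not what conditions the rule; the final letter is.
"weluffam" ends in -m. The stems ending in -m (wolikum → wolikumen, nubtusim → nubtusimen, wedubzim → wedubzimen) add -en.
So weluffam → weluffamen.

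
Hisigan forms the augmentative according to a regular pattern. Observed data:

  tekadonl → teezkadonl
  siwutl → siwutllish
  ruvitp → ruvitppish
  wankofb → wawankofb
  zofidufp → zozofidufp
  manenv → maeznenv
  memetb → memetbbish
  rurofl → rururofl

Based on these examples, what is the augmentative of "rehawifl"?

tekadonl and siwutl both end in -l yet inflect differently (teezkadonl, siwutllish), so the final letter is not what conditions the rule; the second-to-last letter is.
"rehawifl" has second-to-last letter 'f'. The stems whose second-to-last letter is 'f' (rurofl → rururofl, zofidufp → zozofidufp, wankofb → wawankofb) repeat the first consonant+vowel as a prefix.
The other patterns: stems whose second-to-last letter is 'n' insert -ez- after the first vowel; stems whose second-to-last letter is 't' double the final consonant and add -ish.
So rehawifl → rerehawifl.

rerehawifl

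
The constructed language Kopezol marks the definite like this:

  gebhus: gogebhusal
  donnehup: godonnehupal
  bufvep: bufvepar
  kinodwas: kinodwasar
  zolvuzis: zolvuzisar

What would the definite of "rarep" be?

donnehup and bufvep both end in -p yet inflect differently (godonnehupal, bufvepar), so the final letter is not what conditions the rule; the last vowel is.
"rarep" has last vowel 'e'. The one such stem in the data (bufvep → bufvepar) adds -ar, so the same rule applies.
The other pattern: stems whose last vowel is 'u' add go- … -al around the stem.
So rarep → rarepar.

rarepar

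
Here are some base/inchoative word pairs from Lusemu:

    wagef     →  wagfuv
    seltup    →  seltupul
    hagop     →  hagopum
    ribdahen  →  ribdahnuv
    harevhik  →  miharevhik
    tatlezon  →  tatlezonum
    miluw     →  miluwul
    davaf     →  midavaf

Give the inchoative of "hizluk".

hizlukul

seltup and hagop both end in -p yet inflect differently (seltupul, hagopum), so the final letter is not what conditions the rule; the last vowel is.
"hizluk" has last vowel 'u'. The stems whose last vowel is 'u' (seltup → seltupul, miluw → miluwul) add -ul.
The other patterns: stems whose last vowel is 'o' add -um; stems whose last vowel is 'e' delete the last vowel and add -uv; stems whose last vowel is 'a' or 'i' add the prefix mi-.
So hizluk → hizlukul.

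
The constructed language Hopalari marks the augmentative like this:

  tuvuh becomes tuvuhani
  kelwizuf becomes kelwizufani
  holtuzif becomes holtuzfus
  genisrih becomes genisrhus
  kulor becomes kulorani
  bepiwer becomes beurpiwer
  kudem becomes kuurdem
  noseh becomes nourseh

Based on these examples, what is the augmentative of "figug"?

figugani

"figug" has last vowel 'u'. The stems whose last vowel is 'u' (kelwizuf → kelwizufani, tuvuh → tuvuhani) add -ani.
The other patterns: stems whose last vowel is 'i' delete the last vowel and add -us; stems whose last vowel is 'e' insert -ur- after the first vowel.
So figug → figugani.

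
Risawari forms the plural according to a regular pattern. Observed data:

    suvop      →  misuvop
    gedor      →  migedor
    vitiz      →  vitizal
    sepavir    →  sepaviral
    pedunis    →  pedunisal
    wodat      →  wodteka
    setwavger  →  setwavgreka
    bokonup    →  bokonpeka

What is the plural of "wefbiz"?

wefbizal

gedor and sepavir both end in -r yet inflect differently (migedor, sepaviral), so the final letter is not what conditions the rule; the last vowel is.
"wefbiz" has last vowel 'i'. The stems whose last vowel is 'i' (vitiz → vitizal, sepavir → sepaviral, pedunis → pedunisal) add -al.
The other patterns: stems whose last vowel is 'o' add the prefix mi-; stems whose last vowel is 'a', 'e' or 'u' delete the last vowel and add -eka.
So wefbiz → wefbizal.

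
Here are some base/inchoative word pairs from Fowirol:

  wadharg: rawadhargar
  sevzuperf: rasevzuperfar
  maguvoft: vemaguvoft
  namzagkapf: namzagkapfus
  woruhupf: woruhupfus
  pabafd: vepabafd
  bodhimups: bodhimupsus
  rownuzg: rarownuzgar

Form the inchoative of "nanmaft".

venanmaft

woruhupf and sevzuperf both end in -f yet inflect differently (woruhupfus, rasevzuperfar), so the final letter is not what conditions the rule; the second-to-last letter is.
"nanmaft" has second-to-last letter 'f'. The stems whose second-to-last letter is 'f' (pabafd → vepabafd, maguvoft → vemaguvoft) add the prefix ve-.
The other patterns: stems whose second-to-last letter is 'p' add -us; stems whose second-to-last letter is 'r' or 'z' add ra- … -ar around the stem.
So nanmaft → venanmaft.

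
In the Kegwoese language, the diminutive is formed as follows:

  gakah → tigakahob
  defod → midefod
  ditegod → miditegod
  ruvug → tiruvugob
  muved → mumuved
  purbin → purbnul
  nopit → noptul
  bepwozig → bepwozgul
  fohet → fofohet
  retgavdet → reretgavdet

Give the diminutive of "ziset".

"ziset" has last vowel 'e'. The stems whose last vowel is 'e' (muved → mumuved, retgavdet → reretgavdet, fohet → fofohet) repeat the first consonant+vowel as a prefix.
The other patterns: stems whose last vowel is 'i' delete the last vowel and add -ul; stems whose last vowel is 'o' add the prefix mi-; stems whose last vowel is 'a' or 'u' add ti- … -ob around the stem.
So ziset → ziziset.

ziziset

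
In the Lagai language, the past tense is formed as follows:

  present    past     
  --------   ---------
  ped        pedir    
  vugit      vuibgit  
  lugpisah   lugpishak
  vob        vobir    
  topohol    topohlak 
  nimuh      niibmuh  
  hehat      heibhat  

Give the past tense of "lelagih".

lelaghak

nimuh and lugpisah both end in -h yet inflect differently (niibmuh, lugpishak), so the final letter is not what conditions the rule; the number of vowels is.
"lelagih" has 3 vowels. The stems with 3 vowels (lugpisah → lugpishak, topohol → topohlak) delete the last vowel and add -ak.
So lelagih → lelaghak.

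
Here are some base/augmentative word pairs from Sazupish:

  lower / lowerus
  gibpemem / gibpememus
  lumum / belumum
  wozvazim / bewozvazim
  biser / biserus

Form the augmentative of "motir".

gibpemem and lumum both end in -m yet inflect differently (gibpememus, belumum), so the final letter is not what conditions the rule; the last vowel is.
"motir" has last vowel 'i'. The one such stem in the data (wozvazim → bewozvazim) adds the prefix be-, so the same rule applies.
The other pattern: stems whose last vowel is 'e' add -us.
So motir → bemotir.

bemotir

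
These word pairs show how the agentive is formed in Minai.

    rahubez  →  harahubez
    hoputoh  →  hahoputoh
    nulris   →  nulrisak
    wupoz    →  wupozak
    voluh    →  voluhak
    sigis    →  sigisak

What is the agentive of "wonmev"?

rahubez and wupoz both end in -z yet inflect differently (harahubez, wupozak), so the final letter is not what conditions the rule; the number of vowels is.
"wonmev" has 2 vowels. The stems with 2 vowels (nulris → nulrisak, wupoz → wupozak, voluh → voluhak) add -ak.
So wonmev → wonmevak.

wonmevak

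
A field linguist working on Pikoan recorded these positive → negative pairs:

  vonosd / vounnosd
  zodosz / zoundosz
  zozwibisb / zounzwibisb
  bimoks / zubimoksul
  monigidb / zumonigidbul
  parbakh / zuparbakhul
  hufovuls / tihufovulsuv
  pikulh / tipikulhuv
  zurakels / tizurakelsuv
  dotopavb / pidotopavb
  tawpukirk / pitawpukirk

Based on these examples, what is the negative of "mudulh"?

zozwibisb and monigidb both end in -b yet inflect differently (zounzwibisb, zumonigidbul), so the final letter is not what conditions the rule; the second-to-last letter is.
"mudulh" has second-to-last letter 'l'. The stems whose second-to-last letter is 'l' (hufovuls → tihufovulsuv, pikulh → tipikulhuv, zurakels → tizurakelsuv) add ti- … -uv around the stem.
The other patterns: stems whose second-to-last letter is 's' insert -un- after the first vowel; stems whose second-to-last letter is 'd' or 'k' add zu- … -ul around the stem; stems whose second-to-last letter is 'r' or 'v' add the prefix pi-.
So mudulh → timudulhuv.

timudulhuv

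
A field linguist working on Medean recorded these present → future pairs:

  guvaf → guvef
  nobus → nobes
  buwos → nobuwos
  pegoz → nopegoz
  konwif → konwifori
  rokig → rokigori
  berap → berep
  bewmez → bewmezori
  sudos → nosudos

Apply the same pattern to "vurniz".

vurnizori

pegoz and bewmez both end in -z yet inflect differently (nopegoz, bewmezori), so the final letter is not what conditions the rule; the last vowel is.
"vurniz" has last vowel 'i'. The stems whose last vowel is 'i' (konwif → konwifori, rokig → rokigori) add -ori.
The other patterns: stems whose last vowel is 'o' add the prefix no-; stems whose last vowel is 'a' or 'u' change the last vowel to 'e'.
So vurniz → vurnizori.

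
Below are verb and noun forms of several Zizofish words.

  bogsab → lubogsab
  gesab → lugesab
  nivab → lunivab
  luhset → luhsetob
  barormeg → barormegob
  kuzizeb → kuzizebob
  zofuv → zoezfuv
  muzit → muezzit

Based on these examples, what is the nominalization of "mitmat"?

lumitmat

bogsab and kuzizeb both end in -b yet inflect differently (lubogsab, kuzizebob), so the final letter is not what conditions the rule; the last vowel is.
"mitmat" has last vowel 'a'. The stems whose last vowel is 'a' (bogsab → lubogsab, gesab → lugesab, nivab → lunivab) add the prefix lu-.
The other patterns: stems whose last vowel is 'e' add -ob; stems whose last vowel is 'i' or 'u' insert -ez- after the first vowel.
So mitmat → lumitmat.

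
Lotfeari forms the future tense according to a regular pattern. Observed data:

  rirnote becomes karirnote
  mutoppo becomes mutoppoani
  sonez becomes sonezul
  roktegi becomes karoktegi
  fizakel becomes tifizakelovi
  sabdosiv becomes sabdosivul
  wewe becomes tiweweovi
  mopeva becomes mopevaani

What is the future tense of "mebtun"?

mebtunani

rirnote and wewe both end in -e yet inflect differently (karirnote, tiweweovi), so the final letter is not what conditions the rule; the first letter is.
"mebtun" begins with m-. The stems beginning with m- (mopeva → mopevaani, mutoppo → mutoppoani) add -ani.
The other patterns: stems beginning with r- add the prefix ka-; stems beginning with s- add -ul; stems beginning with f- or w- add ti- … -ovi around the stem.
So mebtun → mebtunani.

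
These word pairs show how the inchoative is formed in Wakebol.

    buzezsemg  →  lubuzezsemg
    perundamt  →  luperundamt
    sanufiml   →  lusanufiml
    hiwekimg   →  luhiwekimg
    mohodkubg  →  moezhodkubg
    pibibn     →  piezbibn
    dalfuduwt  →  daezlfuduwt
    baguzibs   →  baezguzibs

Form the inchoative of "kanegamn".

lukanegamn

buzezsemg and mohodkubg both end in -g yet inflect differently (lubuzezsemg, moezhodkubg), so the final letter is not what conditions the rule; the second-to-last letter is.
"kanegamn" has second-to-last letter 'm'. The stems whose second-to-last letter is 'm' (buzezsemg → lubuzezsemg, perundamt → luperundamt, sanufiml → lusanufiml) add the prefix lu-.
The other pattern: stems whose second-to-last letter is 'b' or 'w' insert -ez- after the first vowel.
So kanegamn → lukanegamn.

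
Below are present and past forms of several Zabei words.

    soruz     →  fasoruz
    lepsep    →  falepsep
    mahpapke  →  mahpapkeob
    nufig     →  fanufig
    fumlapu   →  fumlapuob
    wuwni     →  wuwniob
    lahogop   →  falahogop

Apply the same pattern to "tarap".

wuwni and nufig both have last vowel 'i' yet inflect differently (wuwniob, fanufig), so the last vowel is not what conditions the rule; whether the stem ends in a vowel or a consonant is.
"tarap" ends in a consonant. The stems ending in a consonant (nufig → fanufig, soruz → fasoruz, lahogop → falahogop) add the prefix fa-.
The other pattern: stems ending in a vowel add -ob.
So tarap → fatarap.

fatarap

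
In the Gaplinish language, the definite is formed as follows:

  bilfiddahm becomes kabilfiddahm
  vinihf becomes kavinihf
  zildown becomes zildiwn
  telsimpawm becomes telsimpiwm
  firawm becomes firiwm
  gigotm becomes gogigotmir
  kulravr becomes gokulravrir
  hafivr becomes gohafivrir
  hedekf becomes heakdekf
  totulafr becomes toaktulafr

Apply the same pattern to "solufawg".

bilfiddahm and telsimpawm both end in -m yet inflect differently (kabilfiddahm, telsimpiwm), so the final letter is not what conditions the rule; the second-to-last letter is.
"solufawg" has second-to-last letter 'w'. The stems whose second-to-last letter is 'w' (zildown → zildiwn, telsimpawm → telsimpiwm, firawm → firiwm) change the last vowel to 'i'.
The other patterns: stems whose second-to-last letter is 'h' add the prefix ka-; stems whose second-to-last letter is 't' or 'v' add go- … -ir around the stem; stems whose second-to-last letter is 'f' or 'k' insert -ak- after the first vowel.
So solufawg → solufiwg.

solufiwg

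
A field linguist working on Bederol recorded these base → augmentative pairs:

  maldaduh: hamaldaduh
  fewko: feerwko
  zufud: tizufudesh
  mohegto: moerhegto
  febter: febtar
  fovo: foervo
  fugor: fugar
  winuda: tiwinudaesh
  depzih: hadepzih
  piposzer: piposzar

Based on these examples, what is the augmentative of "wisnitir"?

wisnitar

mohegto and fugor both have last vowel 'o' yet inflect differently (moerhegto, fugar), so the last vowel is not what conditions the rule; the final letter is.
"wisnitir" ends in -r. The stems ending in -r (fugor → fugar, febter → febtar, piposzer → piposzar) change the last vowel to 'a'.
The other patterns: stems ending in -o insert -er- after the first vowel; stems ending in -h add the prefix ha-; stems ending in -a or -d add ti- … -esh around the stem.
So wisnitir → wisnitar.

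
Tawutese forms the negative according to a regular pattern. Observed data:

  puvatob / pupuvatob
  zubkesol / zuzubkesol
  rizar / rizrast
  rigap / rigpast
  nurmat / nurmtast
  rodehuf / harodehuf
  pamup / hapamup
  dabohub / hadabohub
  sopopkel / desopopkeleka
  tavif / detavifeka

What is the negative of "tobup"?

hatobup

"tobup" has last vowel 'u'. The stems whose last vowel is 'u' (rodehuf → harodehuf, pamup → hapamup, dabohub → hadabohub) add the prefix ha-.
The other patterns: stems whose last vowel is 'o' repeat the first consonant+vowel as a prefix; stems whose last vowel is 'a' delete the last vowel and add -ast; stems whose last vowel is 'e' or 'i' add de- … -eka around the stem.
So tobup → hatobup.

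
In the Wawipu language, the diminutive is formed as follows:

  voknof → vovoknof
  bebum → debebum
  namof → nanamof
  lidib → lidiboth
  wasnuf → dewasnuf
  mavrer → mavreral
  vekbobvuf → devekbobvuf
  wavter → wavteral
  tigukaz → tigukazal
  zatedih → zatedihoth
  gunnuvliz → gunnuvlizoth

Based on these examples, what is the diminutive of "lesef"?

lesefal

vekbobvuf and voknof both end in -f yet inflect differently (devekbobvuf, vovoknof), so the final letter is not what conditions the rule; the last vowel is.
"lesef" has last vowel 'e'. The stems whose last vowel is 'e' (wavter → wavteral, mavrer → mavreral) add -al.
So lesef → lesefal.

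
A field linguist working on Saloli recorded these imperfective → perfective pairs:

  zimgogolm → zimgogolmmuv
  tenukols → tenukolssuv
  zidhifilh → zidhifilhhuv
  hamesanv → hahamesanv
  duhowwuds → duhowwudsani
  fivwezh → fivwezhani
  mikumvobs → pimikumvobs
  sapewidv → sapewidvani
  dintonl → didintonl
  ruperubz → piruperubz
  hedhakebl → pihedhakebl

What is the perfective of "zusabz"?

pizusabz

zidhifilh and fivwezh both end in -h yet inflect differently (zidhifilhhuv, fivwezhani), so the final letter is not what conditions the rule; the second-to-last letter is.
"zusabz" has second-to-last letter 'b'. The stems whose second-to-last letter is 'b' (mikumvobs → pimikumvobs, ruperubz → piruperubz, hedhakebl → pihedhakebl) add the prefix pi-.
So zusabz → pizusabz.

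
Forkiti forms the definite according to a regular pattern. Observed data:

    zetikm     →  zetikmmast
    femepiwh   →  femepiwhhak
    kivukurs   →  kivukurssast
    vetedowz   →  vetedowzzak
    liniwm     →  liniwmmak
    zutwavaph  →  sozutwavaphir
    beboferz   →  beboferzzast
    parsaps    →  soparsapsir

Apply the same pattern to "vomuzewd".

vomuzewddak

"vomuzewd" has second-to-last letter 'w'. The stems whose second-to-last letter is 'w' (femepiwh → femepiwhhak, vetedowz → vetedowzzak, liniwm → liniwmmak) double the final consonant and add -ak.
The other patterns: stems whose second-to-last letter is 'p' add so- … -ir around the stem; stems whose second-to-last letter is 'k' or 'r' double the final consonant and add -ast.
So vomuzewd → vomuzewddak.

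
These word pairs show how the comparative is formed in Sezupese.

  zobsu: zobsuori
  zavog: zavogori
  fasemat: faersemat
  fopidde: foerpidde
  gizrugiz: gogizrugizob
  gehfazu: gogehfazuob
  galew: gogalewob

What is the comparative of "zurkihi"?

gehfazu and zobsu both end in -u yet inflect differently (gogehfazuob, zobsuori), so the final letter is not what conditions the rule; the first letter is.
"zurkihi" begins with z-. The stems beginning with z- (zavog → zavogori, zobsu → zobsuori) add -ori.
So zurkihi → zurkihiori.

zurkihiori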